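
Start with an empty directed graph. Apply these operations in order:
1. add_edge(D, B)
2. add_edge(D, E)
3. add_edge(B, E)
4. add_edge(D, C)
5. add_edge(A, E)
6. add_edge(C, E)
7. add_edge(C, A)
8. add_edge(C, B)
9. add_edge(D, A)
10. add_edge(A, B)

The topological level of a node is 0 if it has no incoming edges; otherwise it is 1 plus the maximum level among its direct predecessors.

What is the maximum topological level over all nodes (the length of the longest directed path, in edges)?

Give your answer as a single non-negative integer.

Answer: 4

Derivation:
Op 1: add_edge(D, B). Edges now: 1
Op 2: add_edge(D, E). Edges now: 2
Op 3: add_edge(B, E). Edges now: 3
Op 4: add_edge(D, C). Edges now: 4
Op 5: add_edge(A, E). Edges now: 5
Op 6: add_edge(C, E). Edges now: 6
Op 7: add_edge(C, A). Edges now: 7
Op 8: add_edge(C, B). Edges now: 8
Op 9: add_edge(D, A). Edges now: 9
Op 10: add_edge(A, B). Edges now: 10
Compute levels (Kahn BFS):
  sources (in-degree 0): D
  process D: level=0
    D->A: in-degree(A)=1, level(A)>=1
    D->B: in-degree(B)=2, level(B)>=1
    D->C: in-degree(C)=0, level(C)=1, enqueue
    D->E: in-degree(E)=3, level(E)>=1
  process C: level=1
    C->A: in-degree(A)=0, level(A)=2, enqueue
    C->B: in-degree(B)=1, level(B)>=2
    C->E: in-degree(E)=2, level(E)>=2
  process A: level=2
    A->B: in-degree(B)=0, level(B)=3, enqueue
    A->E: in-degree(E)=1, level(E)>=3
  process B: level=3
    B->E: in-degree(E)=0, level(E)=4, enqueue
  process E: level=4
All levels: A:2, B:3, C:1, D:0, E:4
max level = 4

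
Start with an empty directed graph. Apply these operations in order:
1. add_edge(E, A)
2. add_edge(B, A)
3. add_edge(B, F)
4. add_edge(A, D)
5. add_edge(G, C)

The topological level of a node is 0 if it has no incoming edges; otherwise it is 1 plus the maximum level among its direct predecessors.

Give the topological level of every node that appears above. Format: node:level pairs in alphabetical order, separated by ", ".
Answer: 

Op 1: add_edge(E, A). Edges now: 1
Op 2: add_edge(B, A). Edges now: 2
Op 3: add_edge(B, F). Edges now: 3
Op 4: add_edge(A, D). Edges now: 4
Op 5: add_edge(G, C). Edges now: 5
Compute levels (Kahn BFS):
  sources (in-degree 0): B, E, G
  process B: level=0
    B->A: in-degree(A)=1, level(A)>=1
    B->F: in-degree(F)=0, level(F)=1, enqueue
  process E: level=0
    E->A: in-degree(A)=0, level(A)=1, enqueue
  process G: level=0
    G->C: in-degree(C)=0, level(C)=1, enqueue
  process F: level=1
  process A: level=1
    A->D: in-degree(D)=0, level(D)=2, enqueue
  process C: level=1
  process D: level=2
All levels: A:1, B:0, C:1, D:2, E:0, F:1, G:0

Answer: A:1, B:0, C:1, D:2, E:0, F:1, G:0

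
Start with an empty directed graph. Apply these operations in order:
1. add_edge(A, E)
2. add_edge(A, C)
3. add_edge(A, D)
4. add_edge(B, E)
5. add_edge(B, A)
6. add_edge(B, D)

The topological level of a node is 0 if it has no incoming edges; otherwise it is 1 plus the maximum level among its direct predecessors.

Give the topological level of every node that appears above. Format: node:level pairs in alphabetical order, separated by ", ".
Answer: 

Answer: A:1, B:0, C:2, D:2, E:2

Derivation:
Op 1: add_edge(A, E). Edges now: 1
Op 2: add_edge(A, C). Edges now: 2
Op 3: add_edge(A, D). Edges now: 3
Op 4: add_edge(B, E). Edges now: 4
Op 5: add_edge(B, A). Edges now: 5
Op 6: add_edge(B, D). Edges now: 6
Compute levels (Kahn BFS):
  sources (in-degree 0): B
  process B: level=0
    B->A: in-degree(A)=0, level(A)=1, enqueue
    B->D: in-degree(D)=1, level(D)>=1
    B->E: in-degree(E)=1, level(E)>=1
  process A: level=1
    A->C: in-degree(C)=0, level(C)=2, enqueue
    A->D: in-degree(D)=0, level(D)=2, enqueue
    A->E: in-degree(E)=0, level(E)=2, enqueue
  process C: level=2
  process D: level=2
  process E: level=2
All levels: A:1, B:0, C:2, D:2, E:2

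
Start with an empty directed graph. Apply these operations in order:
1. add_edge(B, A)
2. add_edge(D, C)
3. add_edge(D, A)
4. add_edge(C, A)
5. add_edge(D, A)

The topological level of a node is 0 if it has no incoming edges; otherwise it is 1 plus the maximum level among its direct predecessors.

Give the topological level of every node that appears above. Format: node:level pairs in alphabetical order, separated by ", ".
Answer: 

Op 1: add_edge(B, A). Edges now: 1
Op 2: add_edge(D, C). Edges now: 2
Op 3: add_edge(D, A). Edges now: 3
Op 4: add_edge(C, A). Edges now: 4
Op 5: add_edge(D, A) (duplicate, no change). Edges now: 4
Compute levels (Kahn BFS):
  sources (in-degree 0): B, D
  process B: level=0
    B->A: in-degree(A)=2, level(A)>=1
  process D: level=0
    D->A: in-degree(A)=1, level(A)>=1
    D->C: in-degree(C)=0, level(C)=1, enqueue
  process C: level=1
    C->A: in-degree(A)=0, level(A)=2, enqueue
  process A: level=2
All levels: A:2, B:0, C:1, D:0

Answer: A:2, B:0, C:1, D:0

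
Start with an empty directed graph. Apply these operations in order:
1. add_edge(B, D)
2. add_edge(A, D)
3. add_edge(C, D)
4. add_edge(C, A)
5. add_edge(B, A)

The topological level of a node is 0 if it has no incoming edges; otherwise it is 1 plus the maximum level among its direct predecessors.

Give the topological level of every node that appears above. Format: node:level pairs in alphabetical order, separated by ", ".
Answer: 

Answer: A:1, B:0, C:0, D:2

Derivation:
Op 1: add_edge(B, D). Edges now: 1
Op 2: add_edge(A, D). Edges now: 2
Op 3: add_edge(C, D). Edges now: 3
Op 4: add_edge(C, A). Edges now: 4
Op 5: add_edge(B, A). Edges now: 5
Compute levels (Kahn BFS):
  sources (in-degree 0): B, C
  process B: level=0
    B->A: in-degree(A)=1, level(A)>=1
    B->D: in-degree(D)=2, level(D)>=1
  process C: level=0
    C->A: in-degree(A)=0, level(A)=1, enqueue
    C->D: in-degree(D)=1, level(D)>=1
  process A: level=1
    A->D: in-degree(D)=0, level(D)=2, enqueue
  process D: level=2
All levels: A:1, B:0, C:0, D:2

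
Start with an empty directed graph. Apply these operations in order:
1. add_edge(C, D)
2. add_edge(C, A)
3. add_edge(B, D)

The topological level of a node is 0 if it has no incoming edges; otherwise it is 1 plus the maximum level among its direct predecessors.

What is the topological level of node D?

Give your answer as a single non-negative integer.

Answer: 1

Derivation:
Op 1: add_edge(C, D). Edges now: 1
Op 2: add_edge(C, A). Edges now: 2
Op 3: add_edge(B, D). Edges now: 3
Compute levels (Kahn BFS):
  sources (in-degree 0): B, C
  process B: level=0
    B->D: in-degree(D)=1, level(D)>=1
  process C: level=0
    C->A: in-degree(A)=0, level(A)=1, enqueue
    C->D: in-degree(D)=0, level(D)=1, enqueue
  process A: level=1
  process D: level=1
All levels: A:1, B:0, C:0, D:1
level(D) = 1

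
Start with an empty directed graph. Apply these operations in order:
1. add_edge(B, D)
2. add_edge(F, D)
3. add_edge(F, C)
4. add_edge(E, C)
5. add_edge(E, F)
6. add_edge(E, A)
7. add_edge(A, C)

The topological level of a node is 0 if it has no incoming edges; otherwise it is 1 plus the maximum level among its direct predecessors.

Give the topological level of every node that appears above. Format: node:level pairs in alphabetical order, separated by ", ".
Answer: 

Op 1: add_edge(B, D). Edges now: 1
Op 2: add_edge(F, D). Edges now: 2
Op 3: add_edge(F, C). Edges now: 3
Op 4: add_edge(E, C). Edges now: 4
Op 5: add_edge(E, F). Edges now: 5
Op 6: add_edge(E, A). Edges now: 6
Op 7: add_edge(A, C). Edges now: 7
Compute levels (Kahn BFS):
  sources (in-degree 0): B, E
  process B: level=0
    B->D: in-degree(D)=1, level(D)>=1
  process E: level=0
    E->A: in-degree(A)=0, level(A)=1, enqueue
    E->C: in-degree(C)=2, level(C)>=1
    E->F: in-degree(F)=0, level(F)=1, enqueue
  process A: level=1
    A->C: in-degree(C)=1, level(C)>=2
  process F: level=1
    F->C: in-degree(C)=0, level(C)=2, enqueue
    F->D: in-degree(D)=0, level(D)=2, enqueue
  process C: level=2
  process D: level=2
All levels: A:1, B:0, C:2, D:2, E:0, F:1

Answer: A:1, B:0, C:2, D:2, E:0, F:1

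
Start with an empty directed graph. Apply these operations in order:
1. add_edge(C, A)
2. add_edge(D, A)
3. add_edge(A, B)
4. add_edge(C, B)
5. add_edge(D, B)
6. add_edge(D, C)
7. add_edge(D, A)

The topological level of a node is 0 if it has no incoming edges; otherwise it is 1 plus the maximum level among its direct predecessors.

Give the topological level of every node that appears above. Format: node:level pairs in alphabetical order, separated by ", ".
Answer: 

Answer: A:2, B:3, C:1, D:0

Derivation:
Op 1: add_edge(C, A). Edges now: 1
Op 2: add_edge(D, A). Edges now: 2
Op 3: add_edge(A, B). Edges now: 3
Op 4: add_edge(C, B). Edges now: 4
Op 5: add_edge(D, B). Edges now: 5
Op 6: add_edge(D, C). Edges now: 6
Op 7: add_edge(D, A) (duplicate, no change). Edges now: 6
Compute levels (Kahn BFS):
  sources (in-degree 0): D
  process D: level=0
    D->A: in-degree(A)=1, level(A)>=1
    D->B: in-degree(B)=2, level(B)>=1
    D->C: in-degree(C)=0, level(C)=1, enqueue
  process C: level=1
    C->A: in-degree(A)=0, level(A)=2, enqueue
    C->B: in-degree(B)=1, level(B)>=2
  process A: level=2
    A->B: in-degree(B)=0, level(B)=3, enqueue
  process B: level=3
All levels: A:2, B:3, C:1, D:0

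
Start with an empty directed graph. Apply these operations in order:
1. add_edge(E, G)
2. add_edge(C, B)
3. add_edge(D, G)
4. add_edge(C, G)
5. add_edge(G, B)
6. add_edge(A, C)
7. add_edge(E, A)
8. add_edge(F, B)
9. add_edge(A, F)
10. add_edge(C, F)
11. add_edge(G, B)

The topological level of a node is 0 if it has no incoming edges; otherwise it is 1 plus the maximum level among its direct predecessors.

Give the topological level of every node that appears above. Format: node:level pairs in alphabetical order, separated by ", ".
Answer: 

Answer: A:1, B:4, C:2, D:0, E:0, F:3, G:3

Derivation:
Op 1: add_edge(E, G). Edges now: 1
Op 2: add_edge(C, B). Edges now: 2
Op 3: add_edge(D, G). Edges now: 3
Op 4: add_edge(C, G). Edges now: 4
Op 5: add_edge(G, B). Edges now: 5
Op 6: add_edge(A, C). Edges now: 6
Op 7: add_edge(E, A). Edges now: 7
Op 8: add_edge(F, B). Edges now: 8
Op 9: add_edge(A, F). Edges now: 9
Op 10: add_edge(C, F). Edges now: 10
Op 11: add_edge(G, B) (duplicate, no change). Edges now: 10
Compute levels (Kahn BFS):
  sources (in-degree 0): D, E
  process D: level=0
    D->G: in-degree(G)=2, level(G)>=1
  process E: level=0
    E->A: in-degree(A)=0, level(A)=1, enqueue
    E->G: in-degree(G)=1, level(G)>=1
  process A: level=1
    A->C: in-degree(C)=0, level(C)=2, enqueue
    A->F: in-degree(F)=1, level(F)>=2
  process C: level=2
    C->B: in-degree(B)=2, level(B)>=3
    C->F: in-degree(F)=0, level(F)=3, enqueue
    C->G: in-degree(G)=0, level(G)=3, enqueue
  process F: level=3
    F->B: in-degree(B)=1, level(B)>=4
  process G: level=3
    G->B: in-degree(B)=0, level(B)=4, enqueue
  process B: level=4
All levels: A:1, B:4, C:2, D:0, E:0, F:3, G:3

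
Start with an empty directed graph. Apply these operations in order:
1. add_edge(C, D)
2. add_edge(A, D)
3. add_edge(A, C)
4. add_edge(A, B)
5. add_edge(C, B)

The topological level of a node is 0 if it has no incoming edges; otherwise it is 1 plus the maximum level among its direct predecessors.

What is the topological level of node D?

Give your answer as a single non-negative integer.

Answer: 2

Derivation:
Op 1: add_edge(C, D). Edges now: 1
Op 2: add_edge(A, D). Edges now: 2
Op 3: add_edge(A, C). Edges now: 3
Op 4: add_edge(A, B). Edges now: 4
Op 5: add_edge(C, B). Edges now: 5
Compute levels (Kahn BFS):
  sources (in-degree 0): A
  process A: level=0
    A->B: in-degree(B)=1, level(B)>=1
    A->C: in-degree(C)=0, level(C)=1, enqueue
    A->D: in-degree(D)=1, level(D)>=1
  process C: level=1
    C->B: in-degree(B)=0, level(B)=2, enqueue
    C->D: in-degree(D)=0, level(D)=2, enqueue
  process B: level=2
  process D: level=2
All levels: A:0, B:2, C:1, D:2
level(D) = 2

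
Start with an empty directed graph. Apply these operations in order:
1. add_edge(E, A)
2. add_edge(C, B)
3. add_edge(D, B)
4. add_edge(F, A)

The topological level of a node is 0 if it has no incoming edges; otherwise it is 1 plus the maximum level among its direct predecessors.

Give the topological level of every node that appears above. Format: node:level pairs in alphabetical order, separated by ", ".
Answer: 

Op 1: add_edge(E, A). Edges now: 1
Op 2: add_edge(C, B). Edges now: 2
Op 3: add_edge(D, B). Edges now: 3
Op 4: add_edge(F, A). Edges now: 4
Compute levels (Kahn BFS):
  sources (in-degree 0): C, D, E, F
  process C: level=0
    C->B: in-degree(B)=1, level(B)>=1
  process D: level=0
    D->B: in-degree(B)=0, level(B)=1, enqueue
  process E: level=0
    E->A: in-degree(A)=1, level(A)>=1
  process F: level=0
    F->A: in-degree(A)=0, level(A)=1, enqueue
  process B: level=1
  process A: level=1
All levels: A:1, B:1, C:0, D:0, E:0, F:0

Answer: A:1, B:1, C:0, D:0, E:0, F:0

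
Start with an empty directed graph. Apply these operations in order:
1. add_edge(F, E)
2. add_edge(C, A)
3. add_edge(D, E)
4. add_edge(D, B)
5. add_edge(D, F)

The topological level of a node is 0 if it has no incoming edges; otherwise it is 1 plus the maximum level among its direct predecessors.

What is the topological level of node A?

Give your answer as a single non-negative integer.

Answer: 1

Derivation:
Op 1: add_edge(F, E). Edges now: 1
Op 2: add_edge(C, A). Edges now: 2
Op 3: add_edge(D, E). Edges now: 3
Op 4: add_edge(D, B). Edges now: 4
Op 5: add_edge(D, F). Edges now: 5
Compute levels (Kahn BFS):
  sources (in-degree 0): C, D
  process C: level=0
    C->A: in-degree(A)=0, level(A)=1, enqueue
  process D: level=0
    D->B: in-degree(B)=0, level(B)=1, enqueue
    D->E: in-degree(E)=1, level(E)>=1
    D->F: in-degree(F)=0, level(F)=1, enqueue
  process A: level=1
  process B: level=1
  process F: level=1
    F->E: in-degree(E)=0, level(E)=2, enqueue
  process E: level=2
All levels: A:1, B:1, C:0, D:0, E:2, F:1
level(A) = 1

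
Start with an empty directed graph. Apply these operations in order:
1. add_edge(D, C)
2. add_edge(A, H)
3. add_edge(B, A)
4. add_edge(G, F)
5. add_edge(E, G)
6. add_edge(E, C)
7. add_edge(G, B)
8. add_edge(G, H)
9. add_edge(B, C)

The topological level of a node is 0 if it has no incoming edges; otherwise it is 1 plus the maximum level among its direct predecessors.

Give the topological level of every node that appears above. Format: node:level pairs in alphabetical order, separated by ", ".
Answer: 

Op 1: add_edge(D, C). Edges now: 1
Op 2: add_edge(A, H). Edges now: 2
Op 3: add_edge(B, A). Edges now: 3
Op 4: add_edge(G, F). Edges now: 4
Op 5: add_edge(E, G). Edges now: 5
Op 6: add_edge(E, C). Edges now: 6
Op 7: add_edge(G, B). Edges now: 7
Op 8: add_edge(G, H). Edges now: 8
Op 9: add_edge(B, C). Edges now: 9
Compute levels (Kahn BFS):
  sources (in-degree 0): D, E
  process D: level=0
    D->C: in-degree(C)=2, level(C)>=1
  process E: level=0
    E->C: in-degree(C)=1, level(C)>=1
    E->G: in-degree(G)=0, level(G)=1, enqueue
  process G: level=1
    G->B: in-degree(B)=0, level(B)=2, enqueue
    G->F: in-degree(F)=0, level(F)=2, enqueue
    G->H: in-degree(H)=1, level(H)>=2
  process B: level=2
    B->A: in-degree(A)=0, level(A)=3, enqueue
    B->C: in-degree(C)=0, level(C)=3, enqueue
  process F: level=2
  process A: level=3
    A->H: in-degree(H)=0, level(H)=4, enqueue
  process C: level=3
  process H: level=4
All levels: A:3, B:2, C:3, D:0, E:0, F:2, G:1, H:4

Answer: A:3, B:2, C:3, D:0, E:0, F:2, G:1, H:4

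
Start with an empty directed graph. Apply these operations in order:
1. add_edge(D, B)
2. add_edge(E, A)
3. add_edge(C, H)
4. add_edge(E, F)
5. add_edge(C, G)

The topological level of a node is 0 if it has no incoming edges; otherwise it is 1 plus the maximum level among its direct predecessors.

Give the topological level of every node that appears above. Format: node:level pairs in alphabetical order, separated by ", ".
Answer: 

Op 1: add_edge(D, B). Edges now: 1
Op 2: add_edge(E, A). Edges now: 2
Op 3: add_edge(C, H). Edges now: 3
Op 4: add_edge(E, F). Edges now: 4
Op 5: add_edge(C, G). Edges now: 5
Compute levels (Kahn BFS):
  sources (in-degree 0): C, D, E
  process C: level=0
    C->G: in-degree(G)=0, level(G)=1, enqueue
    C->H: in-degree(H)=0, level(H)=1, enqueue
  process D: level=0
    D->B: in-degree(B)=0, level(B)=1, enqueue
  process E: level=0
    E->A: in-degree(A)=0, level(A)=1, enqueue
    E->F: in-degree(F)=0, level(F)=1, enqueue
  process G: level=1
  process H: level=1
  process B: level=1
  process A: level=1
  process F: level=1
All levels: A:1, B:1, C:0, D:0, E:0, F:1, G:1, H:1

Answer: A:1, B:1, C:0, D:0, E:0, F:1, G:1, H:1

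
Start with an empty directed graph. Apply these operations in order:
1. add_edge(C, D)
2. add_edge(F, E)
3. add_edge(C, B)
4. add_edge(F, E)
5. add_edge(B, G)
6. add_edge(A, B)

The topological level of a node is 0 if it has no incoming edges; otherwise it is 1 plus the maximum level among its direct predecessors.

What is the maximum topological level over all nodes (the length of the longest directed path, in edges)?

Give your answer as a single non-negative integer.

Answer: 2

Derivation:
Op 1: add_edge(C, D). Edges now: 1
Op 2: add_edge(F, E). Edges now: 2
Op 3: add_edge(C, B). Edges now: 3
Op 4: add_edge(F, E) (duplicate, no change). Edges now: 3
Op 5: add_edge(B, G). Edges now: 4
Op 6: add_edge(A, B). Edges now: 5
Compute levels (Kahn BFS):
  sources (in-degree 0): A, C, F
  process A: level=0
    A->B: in-degree(B)=1, level(B)>=1
  process C: level=0
    C->B: in-degree(B)=0, level(B)=1, enqueue
    C->D: in-degree(D)=0, level(D)=1, enqueue
  process F: level=0
    F->E: in-degree(E)=0, level(E)=1, enqueue
  process B: level=1
    B->G: in-degree(G)=0, level(G)=2, enqueue
  process D: level=1
  process E: level=1
  process G: level=2
All levels: A:0, B:1, C:0, D:1, E:1, F:0, G:2
max level = 2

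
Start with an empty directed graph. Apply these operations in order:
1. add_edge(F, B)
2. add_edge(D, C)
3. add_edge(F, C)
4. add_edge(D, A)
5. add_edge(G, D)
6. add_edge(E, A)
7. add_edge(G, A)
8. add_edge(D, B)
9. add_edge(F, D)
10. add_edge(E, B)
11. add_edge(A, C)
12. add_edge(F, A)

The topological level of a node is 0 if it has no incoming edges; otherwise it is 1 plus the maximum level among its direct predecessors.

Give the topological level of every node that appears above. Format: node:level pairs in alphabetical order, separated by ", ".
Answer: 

Op 1: add_edge(F, B). Edges now: 1
Op 2: add_edge(D, C). Edges now: 2
Op 3: add_edge(F, C). Edges now: 3
Op 4: add_edge(D, A). Edges now: 4
Op 5: add_edge(G, D). Edges now: 5
Op 6: add_edge(E, A). Edges now: 6
Op 7: add_edge(G, A). Edges now: 7
Op 8: add_edge(D, B). Edges now: 8
Op 9: add_edge(F, D). Edges now: 9
Op 10: add_edge(E, B). Edges now: 10
Op 11: add_edge(A, C). Edges now: 11
Op 12: add_edge(F, A). Edges now: 12
Compute levels (Kahn BFS):
  sources (in-degree 0): E, F, G
  process E: level=0
    E->A: in-degree(A)=3, level(A)>=1
    E->B: in-degree(B)=2, level(B)>=1
  process F: level=0
    F->A: in-degree(A)=2, level(A)>=1
    F->B: in-degree(B)=1, level(B)>=1
    F->C: in-degree(C)=2, level(C)>=1
    F->D: in-degree(D)=1, level(D)>=1
  process G: level=0
    G->A: in-degree(A)=1, level(A)>=1
    G->D: in-degree(D)=0, level(D)=1, enqueue
  process D: level=1
    D->A: in-degree(A)=0, level(A)=2, enqueue
    D->B: in-degree(B)=0, level(B)=2, enqueue
    D->C: in-degree(C)=1, level(C)>=2
  process A: level=2
    A->C: in-degree(C)=0, level(C)=3, enqueue
  process B: level=2
  process C: level=3
All levels: A:2, B:2, C:3, D:1, E:0, F:0, G:0

Answer: A:2, B:2, C:3, D:1, E:0, F:0, G:0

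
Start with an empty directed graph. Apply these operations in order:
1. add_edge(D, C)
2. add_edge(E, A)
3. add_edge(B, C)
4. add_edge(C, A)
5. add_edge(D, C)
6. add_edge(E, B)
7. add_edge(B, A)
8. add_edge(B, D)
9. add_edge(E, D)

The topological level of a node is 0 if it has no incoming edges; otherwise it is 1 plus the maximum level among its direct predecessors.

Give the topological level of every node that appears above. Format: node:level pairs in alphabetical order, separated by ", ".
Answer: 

Answer: A:4, B:1, C:3, D:2, E:0

Derivation:
Op 1: add_edge(D, C). Edges now: 1
Op 2: add_edge(E, A). Edges now: 2
Op 3: add_edge(B, C). Edges now: 3
Op 4: add_edge(C, A). Edges now: 4
Op 5: add_edge(D, C) (duplicate, no change). Edges now: 4
Op 6: add_edge(E, B). Edges now: 5
Op 7: add_edge(B, A). Edges now: 6
Op 8: add_edge(B, D). Edges now: 7
Op 9: add_edge(E, D). Edges now: 8
Compute levels (Kahn BFS):
  sources (in-degree 0): E
  process E: level=0
    E->A: in-degree(A)=2, level(A)>=1
    E->B: in-degree(B)=0, level(B)=1, enqueue
    E->D: in-degree(D)=1, level(D)>=1
  process B: level=1
    B->A: in-degree(A)=1, level(A)>=2
    B->C: in-degree(C)=1, level(C)>=2
    B->D: in-degree(D)=0, level(D)=2, enqueue
  process D: level=2
    D->C: in-degree(C)=0, level(C)=3, enqueue
  process C: level=3
    C->A: in-degree(A)=0, level(A)=4, enqueue
  process A: level=4
All levels: A:4, B:1, C:3, D:2, E:0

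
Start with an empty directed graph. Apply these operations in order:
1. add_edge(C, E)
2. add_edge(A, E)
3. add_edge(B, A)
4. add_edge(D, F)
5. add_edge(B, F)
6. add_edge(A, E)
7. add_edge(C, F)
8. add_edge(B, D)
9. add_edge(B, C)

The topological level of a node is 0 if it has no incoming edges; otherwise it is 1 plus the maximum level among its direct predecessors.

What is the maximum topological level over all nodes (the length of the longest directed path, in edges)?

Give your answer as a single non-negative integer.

Op 1: add_edge(C, E). Edges now: 1
Op 2: add_edge(A, E). Edges now: 2
Op 3: add_edge(B, A). Edges now: 3
Op 4: add_edge(D, F). Edges now: 4
Op 5: add_edge(B, F). Edges now: 5
Op 6: add_edge(A, E) (duplicate, no change). Edges now: 5
Op 7: add_edge(C, F). Edges now: 6
Op 8: add_edge(B, D). Edges now: 7
Op 9: add_edge(B, C). Edges now: 8
Compute levels (Kahn BFS):
  sources (in-degree 0): B
  process B: level=0
    B->A: in-degree(A)=0, level(A)=1, enqueue
    B->C: in-degree(C)=0, level(C)=1, enqueue
    B->D: in-degree(D)=0, level(D)=1, enqueue
    B->F: in-degree(F)=2, level(F)>=1
  process A: level=1
    A->E: in-degree(E)=1, level(E)>=2
  process C: level=1
    C->E: in-degree(E)=0, level(E)=2, enqueue
    C->F: in-degree(F)=1, level(F)>=2
  process D: level=1
    D->F: in-degree(F)=0, level(F)=2, enqueue
  process E: level=2
  process F: level=2
All levels: A:1, B:0, C:1, D:1, E:2, F:2
max level = 2

Answer: 2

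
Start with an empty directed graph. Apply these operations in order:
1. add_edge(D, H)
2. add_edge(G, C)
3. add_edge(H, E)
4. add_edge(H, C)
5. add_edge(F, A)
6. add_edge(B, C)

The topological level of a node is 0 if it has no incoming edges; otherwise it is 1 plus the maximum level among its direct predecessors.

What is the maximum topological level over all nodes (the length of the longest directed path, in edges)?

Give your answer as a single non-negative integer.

Op 1: add_edge(D, H). Edges now: 1
Op 2: add_edge(G, C). Edges now: 2
Op 3: add_edge(H, E). Edges now: 3
Op 4: add_edge(H, C). Edges now: 4
Op 5: add_edge(F, A). Edges now: 5
Op 6: add_edge(B, C). Edges now: 6
Compute levels (Kahn BFS):
  sources (in-degree 0): B, D, F, G
  process B: level=0
    B->C: in-degree(C)=2, level(C)>=1
  process D: level=0
    D->H: in-degree(H)=0, level(H)=1, enqueue
  process F: level=0
    F->A: in-degree(A)=0, level(A)=1, enqueue
  process G: level=0
    G->C: in-degree(C)=1, level(C)>=1
  process H: level=1
    H->C: in-degree(C)=0, level(C)=2, enqueue
    H->E: in-degree(E)=0, level(E)=2, enqueue
  process A: level=1
  process C: level=2
  process E: level=2
All levels: A:1, B:0, C:2, D:0, E:2, F:0, G:0, H:1
max level = 2

Answer: 2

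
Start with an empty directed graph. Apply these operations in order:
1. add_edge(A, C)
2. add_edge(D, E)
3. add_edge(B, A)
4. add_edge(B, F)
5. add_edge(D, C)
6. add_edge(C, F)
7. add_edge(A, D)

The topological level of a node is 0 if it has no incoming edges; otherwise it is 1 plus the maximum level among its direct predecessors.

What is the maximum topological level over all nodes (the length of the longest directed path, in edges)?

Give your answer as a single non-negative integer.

Answer: 4

Derivation:
Op 1: add_edge(A, C). Edges now: 1
Op 2: add_edge(D, E). Edges now: 2
Op 3: add_edge(B, A). Edges now: 3
Op 4: add_edge(B, F). Edges now: 4
Op 5: add_edge(D, C). Edges now: 5
Op 6: add_edge(C, F). Edges now: 6
Op 7: add_edge(A, D). Edges now: 7
Compute levels (Kahn BFS):
  sources (in-degree 0): B
  process B: level=0
    B->A: in-degree(A)=0, level(A)=1, enqueue
    B->F: in-degree(F)=1, level(F)>=1
  process A: level=1
    A->C: in-degree(C)=1, level(C)>=2
    A->D: in-degree(D)=0, level(D)=2, enqueue
  process D: level=2
    D->C: in-degree(C)=0, level(C)=3, enqueue
    D->E: in-degree(E)=0, level(E)=3, enqueue
  process C: level=3
    C->F: in-degree(F)=0, level(F)=4, enqueue
  process E: level=3
  process F: level=4
All levels: A:1, B:0, C:3, D:2, E:3, F:4
max level = 4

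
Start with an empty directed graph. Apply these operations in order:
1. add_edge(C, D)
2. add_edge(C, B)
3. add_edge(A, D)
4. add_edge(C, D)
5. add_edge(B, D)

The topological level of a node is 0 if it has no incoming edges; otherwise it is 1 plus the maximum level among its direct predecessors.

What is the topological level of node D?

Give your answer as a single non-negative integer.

Op 1: add_edge(C, D). Edges now: 1
Op 2: add_edge(C, B). Edges now: 2
Op 3: add_edge(A, D). Edges now: 3
Op 4: add_edge(C, D) (duplicate, no change). Edges now: 3
Op 5: add_edge(B, D). Edges now: 4
Compute levels (Kahn BFS):
  sources (in-degree 0): A, C
  process A: level=0
    A->D: in-degree(D)=2, level(D)>=1
  process C: level=0
    C->B: in-degree(B)=0, level(B)=1, enqueue
    C->D: in-degree(D)=1, level(D)>=1
  process B: level=1
    B->D: in-degree(D)=0, level(D)=2, enqueue
  process D: level=2
All levels: A:0, B:1, C:0, D:2
level(D) = 2

Answer: 2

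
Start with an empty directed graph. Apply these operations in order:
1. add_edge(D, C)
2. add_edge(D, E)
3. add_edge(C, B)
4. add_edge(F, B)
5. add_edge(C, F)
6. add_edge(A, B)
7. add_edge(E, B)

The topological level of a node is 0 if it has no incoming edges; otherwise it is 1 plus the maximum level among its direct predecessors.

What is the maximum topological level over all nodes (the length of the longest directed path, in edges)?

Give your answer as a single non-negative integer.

Answer: 3

Derivation:
Op 1: add_edge(D, C). Edges now: 1
Op 2: add_edge(D, E). Edges now: 2
Op 3: add_edge(C, B). Edges now: 3
Op 4: add_edge(F, B). Edges now: 4
Op 5: add_edge(C, F). Edges now: 5
Op 6: add_edge(A, B). Edges now: 6
Op 7: add_edge(E, B). Edges now: 7
Compute levels (Kahn BFS):
  sources (in-degree 0): A, D
  process A: level=0
    A->B: in-degree(B)=3, level(B)>=1
  process D: level=0
    D->C: in-degree(C)=0, level(C)=1, enqueue
    D->E: in-degree(E)=0, level(E)=1, enqueue
  process C: level=1
    C->B: in-degree(B)=2, level(B)>=2
    C->F: in-degree(F)=0, level(F)=2, enqueue
  process E: level=1
    E->B: in-degree(B)=1, level(B)>=2
  process F: level=2
    F->B: in-degree(B)=0, level(B)=3, enqueue
  process B: level=3
All levels: A:0, B:3, C:1, D:0, E:1, F:2
max level = 3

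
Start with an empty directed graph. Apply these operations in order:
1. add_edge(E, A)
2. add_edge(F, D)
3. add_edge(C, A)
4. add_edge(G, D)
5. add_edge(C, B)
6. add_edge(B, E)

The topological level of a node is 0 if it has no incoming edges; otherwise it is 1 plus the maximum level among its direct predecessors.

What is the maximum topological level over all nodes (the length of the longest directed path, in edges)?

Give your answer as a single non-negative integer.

Op 1: add_edge(E, A). Edges now: 1
Op 2: add_edge(F, D). Edges now: 2
Op 3: add_edge(C, A). Edges now: 3
Op 4: add_edge(G, D). Edges now: 4
Op 5: add_edge(C, B). Edges now: 5
Op 6: add_edge(B, E). Edges now: 6
Compute levels (Kahn BFS):
  sources (in-degree 0): C, F, G
  process C: level=0
    C->A: in-degree(A)=1, level(A)>=1
    C->B: in-degree(B)=0, level(B)=1, enqueue
  process F: level=0
    F->D: in-degree(D)=1, level(D)>=1
  process G: level=0
    G->D: in-degree(D)=0, level(D)=1, enqueue
  process B: level=1
    B->E: in-degree(E)=0, level(E)=2, enqueue
  process D: level=1
  process E: level=2
    E->A: in-degree(A)=0, level(A)=3, enqueue
  process A: level=3
All levels: A:3, B:1, C:0, D:1, E:2, F:0, G:0
max level = 3

Answer: 3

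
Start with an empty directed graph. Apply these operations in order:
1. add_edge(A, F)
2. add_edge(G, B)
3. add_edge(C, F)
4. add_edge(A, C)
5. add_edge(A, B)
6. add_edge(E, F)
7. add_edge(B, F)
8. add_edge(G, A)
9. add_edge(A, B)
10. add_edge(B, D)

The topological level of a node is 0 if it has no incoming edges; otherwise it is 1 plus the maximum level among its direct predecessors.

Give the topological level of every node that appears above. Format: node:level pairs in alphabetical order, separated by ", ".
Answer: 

Answer: A:1, B:2, C:2, D:3, E:0, F:3, G:0

Derivation:
Op 1: add_edge(A, F). Edges now: 1
Op 2: add_edge(G, B). Edges now: 2
Op 3: add_edge(C, F). Edges now: 3
Op 4: add_edge(A, C). Edges now: 4
Op 5: add_edge(A, B). Edges now: 5
Op 6: add_edge(E, F). Edges now: 6
Op 7: add_edge(B, F). Edges now: 7
Op 8: add_edge(G, A). Edges now: 8
Op 9: add_edge(A, B) (duplicate, no change). Edges now: 8
Op 10: add_edge(B, D). Edges now: 9
Compute levels (Kahn BFS):
  sources (in-degree 0): E, G
  process E: level=0
    E->F: in-degree(F)=3, level(F)>=1
  process G: level=0
    G->A: in-degree(A)=0, level(A)=1, enqueue
    G->B: in-degree(B)=1, level(B)>=1
  process A: level=1
    A->B: in-degree(B)=0, level(B)=2, enqueue
    A->C: in-degree(C)=0, level(C)=2, enqueue
    A->F: in-degree(F)=2, level(F)>=2
  process B: level=2
    B->D: in-degree(D)=0, level(D)=3, enqueue
    B->F: in-degree(F)=1, level(F)>=3
  process C: level=2
    C->F: in-degree(F)=0, level(F)=3, enqueue
  process D: level=3
  process F: level=3
All levels: A:1, B:2, C:2, D:3, E:0, F:3, G:0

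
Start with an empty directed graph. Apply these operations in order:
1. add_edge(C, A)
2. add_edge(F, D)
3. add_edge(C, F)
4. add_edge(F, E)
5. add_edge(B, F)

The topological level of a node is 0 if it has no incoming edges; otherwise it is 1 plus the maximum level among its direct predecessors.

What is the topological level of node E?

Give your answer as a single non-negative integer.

Op 1: add_edge(C, A). Edges now: 1
Op 2: add_edge(F, D). Edges now: 2
Op 3: add_edge(C, F). Edges now: 3
Op 4: add_edge(F, E). Edges now: 4
Op 5: add_edge(B, F). Edges now: 5
Compute levels (Kahn BFS):
  sources (in-degree 0): B, C
  process B: level=0
    B->F: in-degree(F)=1, level(F)>=1
  process C: level=0
    C->A: in-degree(A)=0, level(A)=1, enqueue
    C->F: in-degree(F)=0, level(F)=1, enqueue
  process A: level=1
  process F: level=1
    F->D: in-degree(D)=0, level(D)=2, enqueue
    F->E: in-degree(E)=0, level(E)=2, enqueue
  process D: level=2
  process E: level=2
All levels: A:1, B:0, C:0, D:2, E:2, F:1
level(E) = 2

Answer: 2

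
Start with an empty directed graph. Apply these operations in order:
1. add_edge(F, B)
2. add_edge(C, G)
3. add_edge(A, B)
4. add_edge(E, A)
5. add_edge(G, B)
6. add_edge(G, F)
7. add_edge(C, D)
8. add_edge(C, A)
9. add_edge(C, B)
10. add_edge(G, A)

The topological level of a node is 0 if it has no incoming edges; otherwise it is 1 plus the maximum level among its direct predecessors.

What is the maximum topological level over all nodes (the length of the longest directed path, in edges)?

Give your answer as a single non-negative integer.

Answer: 3

Derivation:
Op 1: add_edge(F, B). Edges now: 1
Op 2: add_edge(C, G). Edges now: 2
Op 3: add_edge(A, B). Edges now: 3
Op 4: add_edge(E, A). Edges now: 4
Op 5: add_edge(G, B). Edges now: 5
Op 6: add_edge(G, F). Edges now: 6
Op 7: add_edge(C, D). Edges now: 7
Op 8: add_edge(C, A). Edges now: 8
Op 9: add_edge(C, B). Edges now: 9
Op 10: add_edge(G, A). Edges now: 10
Compute levels (Kahn BFS):
  sources (in-degree 0): C, E
  process C: level=0
    C->A: in-degree(A)=2, level(A)>=1
    C->B: in-degree(B)=3, level(B)>=1
    C->D: in-degree(D)=0, level(D)=1, enqueue
    C->G: in-degree(G)=0, level(G)=1, enqueue
  process E: level=0
    E->A: in-degree(A)=1, level(A)>=1
  process D: level=1
  process G: level=1
    G->A: in-degree(A)=0, level(A)=2, enqueue
    G->B: in-degree(B)=2, level(B)>=2
    G->F: in-degree(F)=0, level(F)=2, enqueue
  process A: level=2
    A->B: in-degree(B)=1, level(B)>=3
  process F: level=2
    F->B: in-degree(B)=0, level(B)=3, enqueue
  process B: level=3
All levels: A:2, B:3, C:0, D:1, E:0, F:2, G:1
max level = 3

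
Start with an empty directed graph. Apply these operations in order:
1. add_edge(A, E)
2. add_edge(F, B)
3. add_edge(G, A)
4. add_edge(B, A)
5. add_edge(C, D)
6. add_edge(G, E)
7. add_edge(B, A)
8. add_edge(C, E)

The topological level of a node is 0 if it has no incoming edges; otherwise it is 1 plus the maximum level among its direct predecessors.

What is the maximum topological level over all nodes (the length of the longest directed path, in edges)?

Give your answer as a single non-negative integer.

Answer: 3

Derivation:
Op 1: add_edge(A, E). Edges now: 1
Op 2: add_edge(F, B). Edges now: 2
Op 3: add_edge(G, A). Edges now: 3
Op 4: add_edge(B, A). Edges now: 4
Op 5: add_edge(C, D). Edges now: 5
Op 6: add_edge(G, E). Edges now: 6
Op 7: add_edge(B, A) (duplicate, no change). Edges now: 6
Op 8: add_edge(C, E). Edges now: 7
Compute levels (Kahn BFS):
  sources (in-degree 0): C, F, G
  process C: level=0
    C->D: in-degree(D)=0, level(D)=1, enqueue
    C->E: in-degree(E)=2, level(E)>=1
  process F: level=0
    F->B: in-degree(B)=0, level(B)=1, enqueue
  process G: level=0
    G->A: in-degree(A)=1, level(A)>=1
    G->E: in-degree(E)=1, level(E)>=1
  process D: level=1
  process B: level=1
    B->A: in-degree(A)=0, level(A)=2, enqueue
  process A: level=2
    A->E: in-degree(E)=0, level(E)=3, enqueue
  process E: level=3
All levels: A:2, B:1, C:0, D:1, E:3, F:0, G:0
max level = 3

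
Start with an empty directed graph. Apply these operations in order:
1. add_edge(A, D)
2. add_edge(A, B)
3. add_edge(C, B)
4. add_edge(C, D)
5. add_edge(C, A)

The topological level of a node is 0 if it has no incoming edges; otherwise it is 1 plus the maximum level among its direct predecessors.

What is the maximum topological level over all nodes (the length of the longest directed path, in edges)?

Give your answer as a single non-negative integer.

Answer: 2

Derivation:
Op 1: add_edge(A, D). Edges now: 1
Op 2: add_edge(A, B). Edges now: 2
Op 3: add_edge(C, B). Edges now: 3
Op 4: add_edge(C, D). Edges now: 4
Op 5: add_edge(C, A). Edges now: 5
Compute levels (Kahn BFS):
  sources (in-degree 0): C
  process C: level=0
    C->A: in-degree(A)=0, level(A)=1, enqueue
    C->B: in-degree(B)=1, level(B)>=1
    C->D: in-degree(D)=1, level(D)>=1
  process A: level=1
    A->B: in-degree(B)=0, level(B)=2, enqueue
    A->D: in-degree(D)=0, level(D)=2, enqueue
  process B: level=2
  process D: level=2
All levels: A:1, B:2, C:0, D:2
max level = 2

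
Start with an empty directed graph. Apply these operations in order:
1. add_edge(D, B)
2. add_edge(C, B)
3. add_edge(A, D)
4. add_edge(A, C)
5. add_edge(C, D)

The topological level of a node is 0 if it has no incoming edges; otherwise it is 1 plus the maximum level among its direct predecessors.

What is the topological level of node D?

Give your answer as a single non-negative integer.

Op 1: add_edge(D, B). Edges now: 1
Op 2: add_edge(C, B). Edges now: 2
Op 3: add_edge(A, D). Edges now: 3
Op 4: add_edge(A, C). Edges now: 4
Op 5: add_edge(C, D). Edges now: 5
Compute levels (Kahn BFS):
  sources (in-degree 0): A
  process A: level=0
    A->C: in-degree(C)=0, level(C)=1, enqueue
    A->D: in-degree(D)=1, level(D)>=1
  process C: level=1
    C->B: in-degree(B)=1, level(B)>=2
    C->D: in-degree(D)=0, level(D)=2, enqueue
  process D: level=2
    D->B: in-degree(B)=0, level(B)=3, enqueue
  process B: level=3
All levels: A:0, B:3, C:1, D:2
level(D) = 2

Answer: 2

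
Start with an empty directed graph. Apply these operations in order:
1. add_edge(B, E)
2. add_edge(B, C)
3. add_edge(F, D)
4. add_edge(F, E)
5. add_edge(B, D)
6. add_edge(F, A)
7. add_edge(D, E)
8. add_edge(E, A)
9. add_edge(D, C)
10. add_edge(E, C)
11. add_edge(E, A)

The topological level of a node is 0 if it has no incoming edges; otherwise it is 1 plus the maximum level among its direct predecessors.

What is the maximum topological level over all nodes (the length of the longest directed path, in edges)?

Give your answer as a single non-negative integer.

Op 1: add_edge(B, E). Edges now: 1
Op 2: add_edge(B, C). Edges now: 2
Op 3: add_edge(F, D). Edges now: 3
Op 4: add_edge(F, E). Edges now: 4
Op 5: add_edge(B, D). Edges now: 5
Op 6: add_edge(F, A). Edges now: 6
Op 7: add_edge(D, E). Edges now: 7
Op 8: add_edge(E, A). Edges now: 8
Op 9: add_edge(D, C). Edges now: 9
Op 10: add_edge(E, C). Edges now: 10
Op 11: add_edge(E, A) (duplicate, no change). Edges now: 10
Compute levels (Kahn BFS):
  sources (in-degree 0): B, F
  process B: level=0
    B->C: in-degree(C)=2, level(C)>=1
    B->D: in-degree(D)=1, level(D)>=1
    B->E: in-degree(E)=2, level(E)>=1
  process F: level=0
    F->A: in-degree(A)=1, level(A)>=1
    F->D: in-degree(D)=0, level(D)=1, enqueue
    F->E: in-degree(E)=1, level(E)>=1
  process D: level=1
    D->C: in-degree(C)=1, level(C)>=2
    D->E: in-degree(E)=0, level(E)=2, enqueue
  process E: level=2
    E->A: in-degree(A)=0, level(A)=3, enqueue
    E->C: in-degree(C)=0, level(C)=3, enqueue
  process A: level=3
  process C: level=3
All levels: A:3, B:0, C:3, D:1, E:2, F:0
max level = 3

Answer: 3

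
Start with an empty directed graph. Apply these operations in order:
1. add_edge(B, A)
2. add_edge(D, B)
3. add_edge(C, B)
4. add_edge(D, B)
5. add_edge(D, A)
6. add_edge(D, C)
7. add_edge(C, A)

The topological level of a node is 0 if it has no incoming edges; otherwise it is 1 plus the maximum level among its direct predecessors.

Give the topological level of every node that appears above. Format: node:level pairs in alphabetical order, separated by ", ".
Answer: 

Op 1: add_edge(B, A). Edges now: 1
Op 2: add_edge(D, B). Edges now: 2
Op 3: add_edge(C, B). Edges now: 3
Op 4: add_edge(D, B) (duplicate, no change). Edges now: 3
Op 5: add_edge(D, A). Edges now: 4
Op 6: add_edge(D, C). Edges now: 5
Op 7: add_edge(C, A). Edges now: 6
Compute levels (Kahn BFS):
  sources (in-degree 0): D
  process D: level=0
    D->A: in-degree(A)=2, level(A)>=1
    D->B: in-degree(B)=1, level(B)>=1
    D->C: in-degree(C)=0, level(C)=1, enqueue
  process C: level=1
    C->A: in-degree(A)=1, level(A)>=2
    C->B: in-degree(B)=0, level(B)=2, enqueue
  process B: level=2
    B->A: in-degree(A)=0, level(A)=3, enqueue
  process A: level=3
All levels: A:3, B:2, C:1, D:0

Answer: A:3, B:2, C:1, D:0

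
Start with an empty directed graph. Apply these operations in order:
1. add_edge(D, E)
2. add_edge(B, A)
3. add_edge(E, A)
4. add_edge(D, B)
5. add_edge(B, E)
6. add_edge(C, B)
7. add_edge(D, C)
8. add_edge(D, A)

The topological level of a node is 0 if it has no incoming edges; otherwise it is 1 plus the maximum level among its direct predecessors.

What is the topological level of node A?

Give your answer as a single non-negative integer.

Op 1: add_edge(D, E). Edges now: 1
Op 2: add_edge(B, A). Edges now: 2
Op 3: add_edge(E, A). Edges now: 3
Op 4: add_edge(D, B). Edges now: 4
Op 5: add_edge(B, E). Edges now: 5
Op 6: add_edge(C, B). Edges now: 6
Op 7: add_edge(D, C). Edges now: 7
Op 8: add_edge(D, A). Edges now: 8
Compute levels (Kahn BFS):
  sources (in-degree 0): D
  process D: level=0
    D->A: in-degree(A)=2, level(A)>=1
    D->B: in-degree(B)=1, level(B)>=1
    D->C: in-degree(C)=0, level(C)=1, enqueue
    D->E: in-degree(E)=1, level(E)>=1
  process C: level=1
    C->B: in-degree(B)=0, level(B)=2, enqueue
  process B: level=2
    B->A: in-degree(A)=1, level(A)>=3
    B->E: in-degree(E)=0, level(E)=3, enqueue
  process E: level=3
    E->A: in-degree(A)=0, level(A)=4, enqueue
  process A: level=4
All levels: A:4, B:2, C:1, D:0, E:3
level(A) = 4

Answer: 4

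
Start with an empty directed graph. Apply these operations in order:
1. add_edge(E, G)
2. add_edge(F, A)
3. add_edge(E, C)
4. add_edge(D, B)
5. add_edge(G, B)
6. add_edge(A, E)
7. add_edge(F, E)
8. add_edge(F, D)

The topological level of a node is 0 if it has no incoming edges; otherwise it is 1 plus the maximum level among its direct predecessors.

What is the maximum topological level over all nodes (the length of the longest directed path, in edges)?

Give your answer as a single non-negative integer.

Answer: 4

Derivation:
Op 1: add_edge(E, G). Edges now: 1
Op 2: add_edge(F, A). Edges now: 2
Op 3: add_edge(E, C). Edges now: 3
Op 4: add_edge(D, B). Edges now: 4
Op 5: add_edge(G, B). Edges now: 5
Op 6: add_edge(A, E). Edges now: 6
Op 7: add_edge(F, E). Edges now: 7
Op 8: add_edge(F, D). Edges now: 8
Compute levels (Kahn BFS):
  sources (in-degree 0): F
  process F: level=0
    F->A: in-degree(A)=0, level(A)=1, enqueue
    F->D: in-degree(D)=0, level(D)=1, enqueue
    F->E: in-degree(E)=1, level(E)>=1
  process A: level=1
    A->E: in-degree(E)=0, level(E)=2, enqueue
  process D: level=1
    D->B: in-degree(B)=1, level(B)>=2
  process E: level=2
    E->C: in-degree(C)=0, level(C)=3, enqueue
    E->G: in-degree(G)=0, level(G)=3, enqueue
  process C: level=3
  process G: level=3
    G->B: in-degree(B)=0, level(B)=4, enqueue
  process B: level=4
All levels: A:1, B:4, C:3, D:1, E:2, F:0, G:3
max level = 4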